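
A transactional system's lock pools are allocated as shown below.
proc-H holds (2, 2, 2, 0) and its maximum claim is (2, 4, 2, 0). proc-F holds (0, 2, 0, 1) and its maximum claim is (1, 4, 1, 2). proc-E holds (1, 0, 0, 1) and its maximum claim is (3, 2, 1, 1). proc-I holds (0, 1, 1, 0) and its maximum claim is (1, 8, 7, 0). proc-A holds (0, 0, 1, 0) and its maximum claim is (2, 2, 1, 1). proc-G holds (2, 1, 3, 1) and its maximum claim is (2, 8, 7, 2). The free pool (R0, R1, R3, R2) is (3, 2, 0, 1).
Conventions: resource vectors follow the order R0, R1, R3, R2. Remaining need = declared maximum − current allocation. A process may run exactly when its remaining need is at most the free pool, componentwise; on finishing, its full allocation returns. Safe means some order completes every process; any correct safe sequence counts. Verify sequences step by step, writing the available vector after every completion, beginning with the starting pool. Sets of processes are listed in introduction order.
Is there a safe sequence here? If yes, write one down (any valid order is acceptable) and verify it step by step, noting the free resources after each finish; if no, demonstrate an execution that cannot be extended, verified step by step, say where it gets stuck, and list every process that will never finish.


UNSAFE — no complete ordering exists.
Key observation: the pool after proc-A, proc-F, proc-E, proc-H is (6, 6, 3, 3); every surviving request exceeds it in R1, so progress ends there.
Going as far as possible: proc-A, proc-F, proc-E, proc-H; after that, nothing fits. Step-by-step check:
  pool = (3, 2, 0, 1)
  run proc-A (needs (2, 2, 0, 1), free (3, 2, 0, 1)); after release of (0, 0, 1, 0) the pool is (3, 2, 1, 1)
  run proc-F (needs (1, 2, 1, 1), free (3, 2, 1, 1)); after release of (0, 2, 0, 1) the pool is (3, 4, 1, 2)
  run proc-E (needs (2, 2, 1, 0), free (3, 4, 1, 2)); after release of (1, 0, 0, 1) the pool is (4, 4, 1, 3)
  run proc-H (needs (0, 2, 0, 0), free (4, 4, 1, 3)); after release of (2, 2, 2, 0) the pool is (6, 6, 3, 3)
  blocked: proc-I wants (1, 7, 6, 0), pool (6, 6, 3, 3) — not enough R1 and R3
  blocked: proc-G wants (0, 7, 4, 1), pool (6, 6, 3, 3) — not enough R1 and R3
Permanently blocked: proc-I and proc-G.


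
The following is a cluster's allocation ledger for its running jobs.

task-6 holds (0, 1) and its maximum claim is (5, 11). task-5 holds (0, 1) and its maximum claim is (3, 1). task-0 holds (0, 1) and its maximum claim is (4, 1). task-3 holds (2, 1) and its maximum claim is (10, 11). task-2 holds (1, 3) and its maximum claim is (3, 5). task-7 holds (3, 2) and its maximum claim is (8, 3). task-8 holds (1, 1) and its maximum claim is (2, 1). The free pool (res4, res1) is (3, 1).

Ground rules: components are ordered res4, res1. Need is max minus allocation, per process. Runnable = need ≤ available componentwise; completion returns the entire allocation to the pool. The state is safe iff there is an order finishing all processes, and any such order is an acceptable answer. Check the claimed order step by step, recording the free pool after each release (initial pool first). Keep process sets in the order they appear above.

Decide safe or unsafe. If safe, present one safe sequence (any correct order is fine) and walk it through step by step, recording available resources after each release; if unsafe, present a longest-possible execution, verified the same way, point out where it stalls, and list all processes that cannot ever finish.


The state is UNSAFE.
Key observation: the pool after task-5, task-8, task-2, task-7, task-0 is (8, 9); every surviving request exceeds it in res1, so progress ends there.
The run task-5, task-8, task-2, task-7, task-0 cannot be extended any further. Check, step by step:
  pool = (3, 1)
  task-5: need (3, 0) fits (3, 1); releases (0, 1), pool now (3, 2)
  task-8: need (1, 0) fits (3, 2); releases (1, 1), pool now (4, 3)
  task-2: need (2, 2) fits (4, 3); releases (1, 3), pool now (5, 6)
  task-7: need (5, 1) fits (5, 6); releases (3, 2), pool now (8, 8)
  task-0: need (4, 0) fits (8, 8); releases (0, 1), pool now (8, 9)
  task-6 still needs (5, 10) but only (8, 9) is free — short on res1
  task-3 still needs (8, 10) but only (8, 9) is free — short on res1
Never able to finish: task-6 and task-3.


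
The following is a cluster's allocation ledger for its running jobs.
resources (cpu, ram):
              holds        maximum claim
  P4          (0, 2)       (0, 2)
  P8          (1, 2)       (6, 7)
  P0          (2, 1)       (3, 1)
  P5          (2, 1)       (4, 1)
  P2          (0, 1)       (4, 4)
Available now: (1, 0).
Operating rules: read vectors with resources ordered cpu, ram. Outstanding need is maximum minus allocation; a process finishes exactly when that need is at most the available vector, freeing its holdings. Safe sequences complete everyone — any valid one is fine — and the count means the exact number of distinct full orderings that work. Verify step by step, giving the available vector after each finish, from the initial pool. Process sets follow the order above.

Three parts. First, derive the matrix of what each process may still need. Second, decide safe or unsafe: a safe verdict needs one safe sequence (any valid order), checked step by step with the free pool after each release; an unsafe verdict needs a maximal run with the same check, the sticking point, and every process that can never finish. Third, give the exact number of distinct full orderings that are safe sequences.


(1) Need matrix, components ordered cpu, ram:
  P4: (0, 0)
  P8: (5, 5)
  P0: (1, 0)
  P5: (2, 0)
  P2: (4, 3)
(2) SAFE, for example via the order P0, P4, P5, P2, P8.
Key observation: the order's first zero-slack moment is P0 ((1, 0) needed, (1, 0) free — a requested resource with nothing to spare).
Verifying each step:
  pool = (1, 0)
  run P0 (needs (1, 0), free (1, 0)); after release of (2, 1) the pool is (3, 1)
  run P4 (needs (0, 0), free (3, 1)); after release of (0, 2) the pool is (3, 3)
  run P5 (needs (2, 0), free (3, 3)); after release of (2, 1) the pool is (5, 4)
  run P2 (needs (4, 3), free (5, 4)); after release of (0, 1) the pool is (5, 5)
  run P8 (needs (5, 5), free (5, 5)); after release of (1, 2) the pool is (6, 7)
(3) Precisely 3 of the possible complete orderings are safe sequences.


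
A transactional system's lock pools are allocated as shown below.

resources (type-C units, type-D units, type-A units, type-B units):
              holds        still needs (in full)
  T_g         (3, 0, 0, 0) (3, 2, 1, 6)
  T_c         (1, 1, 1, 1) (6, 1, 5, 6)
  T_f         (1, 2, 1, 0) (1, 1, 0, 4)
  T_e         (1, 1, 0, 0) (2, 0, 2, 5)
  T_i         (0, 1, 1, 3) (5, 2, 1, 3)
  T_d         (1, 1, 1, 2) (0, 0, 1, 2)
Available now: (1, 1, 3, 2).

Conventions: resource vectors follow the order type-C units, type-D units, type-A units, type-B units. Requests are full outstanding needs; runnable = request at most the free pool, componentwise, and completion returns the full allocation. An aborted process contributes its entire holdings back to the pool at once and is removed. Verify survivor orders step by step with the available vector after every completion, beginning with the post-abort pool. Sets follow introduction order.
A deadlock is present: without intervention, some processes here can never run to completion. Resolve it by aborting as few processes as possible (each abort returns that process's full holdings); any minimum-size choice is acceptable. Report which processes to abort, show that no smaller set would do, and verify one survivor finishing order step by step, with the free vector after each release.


The answer: abort T_i.
Key observation: the returned (0, 1, 1, 3) from T_i is what brings T_e — unrunnable before, under any order — into play at step 3.
No smaller set exists: with zero aborts the deadlock remains.
Survivors finish in the order: T_d, T_f, T_e, T_g, T_c. Step-by-step check (pool after the aborts first):
  pool = (1, 2, 4, 5)
  T_d needs (0, 0, 1, 2) <= (1, 2, 4, 5) -> finishes; pool += (1, 1, 1, 2) = (2, 3, 5, 7)
  T_f needs (1, 1, 0, 4) <= (2, 3, 5, 7) -> finishes; pool += (1, 2, 1, 0) = (3, 5, 6, 7)
  T_e needs (2, 0, 2, 5) <= (3, 5, 6, 7) -> finishes; pool += (1, 1, 0, 0) = (4, 6, 6, 7)
  T_g needs (3, 2, 1, 6) <= (4, 6, 6, 7) -> finishes; pool += (3, 0, 0, 0) = (7, 6, 6, 7)
  T_c needs (6, 1, 5, 6) <= (7, 6, 6, 7) -> finishes; pool += (1, 1, 1, 1) = (8, 7, 7, 8)


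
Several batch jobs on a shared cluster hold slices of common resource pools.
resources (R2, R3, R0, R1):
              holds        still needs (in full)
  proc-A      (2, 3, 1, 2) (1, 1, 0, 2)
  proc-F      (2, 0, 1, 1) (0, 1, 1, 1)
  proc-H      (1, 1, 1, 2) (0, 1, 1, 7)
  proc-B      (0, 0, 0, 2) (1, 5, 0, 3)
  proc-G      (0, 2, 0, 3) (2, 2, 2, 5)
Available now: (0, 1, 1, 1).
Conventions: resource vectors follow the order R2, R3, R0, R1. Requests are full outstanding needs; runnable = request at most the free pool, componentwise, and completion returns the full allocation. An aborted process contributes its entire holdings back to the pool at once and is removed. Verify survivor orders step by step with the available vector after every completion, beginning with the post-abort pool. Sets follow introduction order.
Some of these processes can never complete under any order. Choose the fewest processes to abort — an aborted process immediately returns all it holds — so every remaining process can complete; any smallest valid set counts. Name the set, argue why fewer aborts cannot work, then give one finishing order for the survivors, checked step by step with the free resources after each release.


Abort proc-H.
Key observation: proc-G had no path to completion before; after the abort of proc-H ((1, 1, 1, 2) returned), step 2 is where it fits.
Why nothing smaller works: aborting no one leaves the state deadlocked as given.
Survivors finish in the order: proc-A, proc-G, proc-F, proc-B. Step-by-step check (pool after the aborts first):
  pool = (1, 2, 2, 3)
  proc-A: need (1, 1, 0, 2) fits (1, 2, 2, 3); releases (2, 3, 1, 2), pool now (3, 5, 3, 5)
  proc-G: need (2, 2, 2, 5) fits (3, 5, 3, 5); releases (0, 2, 0, 3), pool now (3, 7, 3, 8)
  proc-F: need (0, 1, 1, 1) fits (3, 7, 3, 8); releases (2, 0, 1, 1), pool now (5, 7, 4, 9)
  proc-B: need (1, 5, 0, 3) fits (5, 7, 4, 9); releases (0, 0, 0, 2), pool now (5, 7, 4, 11)


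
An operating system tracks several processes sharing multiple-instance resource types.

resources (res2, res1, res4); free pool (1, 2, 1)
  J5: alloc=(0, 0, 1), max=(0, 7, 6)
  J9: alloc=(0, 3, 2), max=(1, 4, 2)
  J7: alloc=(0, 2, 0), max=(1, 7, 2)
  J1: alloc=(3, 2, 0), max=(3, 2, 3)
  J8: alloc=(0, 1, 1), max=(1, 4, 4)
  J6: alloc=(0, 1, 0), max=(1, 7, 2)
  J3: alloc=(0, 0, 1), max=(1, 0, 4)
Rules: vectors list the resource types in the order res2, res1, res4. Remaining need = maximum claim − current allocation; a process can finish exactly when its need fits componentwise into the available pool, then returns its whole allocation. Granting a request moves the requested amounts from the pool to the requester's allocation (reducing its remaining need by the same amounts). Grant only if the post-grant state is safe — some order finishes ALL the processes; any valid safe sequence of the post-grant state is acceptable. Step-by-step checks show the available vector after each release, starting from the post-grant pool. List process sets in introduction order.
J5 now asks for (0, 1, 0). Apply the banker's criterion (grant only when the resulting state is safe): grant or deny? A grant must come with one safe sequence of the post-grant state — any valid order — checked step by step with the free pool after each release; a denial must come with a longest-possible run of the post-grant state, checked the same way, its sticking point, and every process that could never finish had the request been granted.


GRANT. The post-grant state is safe; one safe sequence: J9, J3, J1, J8, J6, J5, J7.
Key observation: the transfer keeps a workable pool ((1, 1, 1)); J9 starts the safe sequence.
Check on the post-grant state, step by step:
  pool = (1, 1, 1)
  J9 needs (1, 1, 0) <= (1, 1, 1) -> finishes; pool += (0, 3, 2) = (1, 4, 3)
  J3 needs (1, 0, 3) <= (1, 4, 3) -> finishes; pool += (0, 0, 1) = (1, 4, 4)
  J1 needs (0, 0, 3) <= (1, 4, 4) -> finishes; pool += (3, 2, 0) = (4, 6, 4)
  J8 needs (1, 3, 3) <= (4, 6, 4) -> finishes; pool += (0, 1, 1) = (4, 7, 5)
  J6 needs (1, 6, 2) <= (4, 7, 5) -> finishes; pool += (0, 1, 0) = (4, 8, 5)
  J5 needs (0, 6, 5) <= (4, 8, 5) -> finishes; pool += (0, 1, 1) = (4, 9, 6)
  J7 needs (1, 5, 2) <= (4, 9, 6) -> finishes; pool += (0, 2, 0) = (4, 11, 6)


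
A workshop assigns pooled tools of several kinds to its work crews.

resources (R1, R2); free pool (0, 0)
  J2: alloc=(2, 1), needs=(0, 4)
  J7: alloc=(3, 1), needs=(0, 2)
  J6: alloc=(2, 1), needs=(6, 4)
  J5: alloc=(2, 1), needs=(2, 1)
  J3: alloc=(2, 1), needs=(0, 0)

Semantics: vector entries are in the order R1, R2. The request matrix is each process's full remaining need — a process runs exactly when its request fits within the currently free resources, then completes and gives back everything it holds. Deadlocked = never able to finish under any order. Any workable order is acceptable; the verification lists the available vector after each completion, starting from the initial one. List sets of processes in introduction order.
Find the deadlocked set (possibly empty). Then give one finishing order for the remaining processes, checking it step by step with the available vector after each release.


Deadlocked: J2 and J6.
Key observation: no order helps: past J3, J5, J7, the free pool tops out at (7, 3), below what each blocked process needs in R2.
One completion order for the rest: J3, J5, J7. Step-by-step check:
  pool = (0, 0)
  run J3 (needs (0, 0), free (0, 0)); after release of (2, 1) the pool is (2, 1)
  run J5 (needs (2, 1), free (2, 1)); after release of (2, 1) the pool is (4, 2)
  run J7 (needs (0, 2), free (4, 2)); after release of (3, 1) the pool is (7, 3)
None of the blocked processes ever fits:
  J2 cannot run: need (0, 4) vs free (7, 3) (insufficient R2)
  J6 cannot run: need (6, 4) vs free (7, 3) (insufficient R2)


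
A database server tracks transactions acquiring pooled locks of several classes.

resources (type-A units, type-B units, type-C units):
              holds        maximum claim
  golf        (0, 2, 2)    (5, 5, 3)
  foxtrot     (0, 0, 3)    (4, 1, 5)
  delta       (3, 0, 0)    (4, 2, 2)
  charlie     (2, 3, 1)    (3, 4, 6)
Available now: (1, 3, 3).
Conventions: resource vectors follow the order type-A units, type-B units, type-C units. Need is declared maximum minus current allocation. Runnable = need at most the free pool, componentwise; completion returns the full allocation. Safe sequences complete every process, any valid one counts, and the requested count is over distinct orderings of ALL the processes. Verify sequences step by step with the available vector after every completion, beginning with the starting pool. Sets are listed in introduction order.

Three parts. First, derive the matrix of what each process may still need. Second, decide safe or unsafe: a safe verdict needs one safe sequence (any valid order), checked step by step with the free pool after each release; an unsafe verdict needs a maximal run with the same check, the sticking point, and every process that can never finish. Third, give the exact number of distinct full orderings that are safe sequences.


(1) Outstanding need per process (order type-A units, type-B units, type-C units):
  golf: (5, 3, 1)
  foxtrot: (4, 1, 2)
  delta: (1, 2, 2)
  charlie: (1, 1, 5)
(2) SAFE. One safe sequence: delta, foxtrot, charlie, golf.
Key observation: delta marks the first exact bind of the order: its need (1, 2, 2) fits the free (1, 3, 3) with zero slack on a requested resource.
Walking it through:
  pool = (1, 3, 3)
  delta needs (1, 2, 2) <= (1, 3, 3) -> finishes; pool += (3, 0, 0) = (4, 3, 3)
  foxtrot needs (4, 1, 2) <= (4, 3, 3) -> finishes; pool += (0, 0, 3) = (4, 3, 6)
  charlie needs (1, 1, 5) <= (4, 3, 6) -> finishes; pool += (2, 3, 1) = (6, 6, 7)
  golf needs (5, 3, 1) <= (6, 6, 7) -> finishes; pool += (0, 2, 2) = (6, 8, 9)
(3) Exactly 1 of the possible complete orderings is a safe sequence.


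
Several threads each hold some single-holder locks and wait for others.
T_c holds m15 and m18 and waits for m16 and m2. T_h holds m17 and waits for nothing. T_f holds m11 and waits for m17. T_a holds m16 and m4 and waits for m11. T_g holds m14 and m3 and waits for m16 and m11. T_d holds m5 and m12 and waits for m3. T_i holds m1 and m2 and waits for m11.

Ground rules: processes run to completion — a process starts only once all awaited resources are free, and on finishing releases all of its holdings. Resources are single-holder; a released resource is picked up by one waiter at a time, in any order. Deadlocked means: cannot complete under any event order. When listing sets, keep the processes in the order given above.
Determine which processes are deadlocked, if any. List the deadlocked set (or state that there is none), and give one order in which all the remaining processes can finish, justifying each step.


Nothing here is deadlocked.
Key observation: no waiting chain loops back on itself — every chain ends at a process that waits on nothing, so everyone eventually runs.
One completion order for the rest: T_h, T_f, T_a, T_g, T_i, T_d, T_c.
Check, step by step:
  T_h waits on nothing -> runs at once and releases m17
  run T_f (all its waits — m17 — are resolved); releases m11
  run T_a (all its waits — m11 — are resolved); releases m16 and m4
  run T_g (all its waits — m16 and m11 — are resolved); releases m14 and m3
  run T_i (all its waits — m11 — are resolved); releases m1 and m2
  run T_d (all its waits — m3 — are resolved); releases m5 and m12
  run T_c (all its waits — m16 and m2 — are resolved); releases m15 and m18


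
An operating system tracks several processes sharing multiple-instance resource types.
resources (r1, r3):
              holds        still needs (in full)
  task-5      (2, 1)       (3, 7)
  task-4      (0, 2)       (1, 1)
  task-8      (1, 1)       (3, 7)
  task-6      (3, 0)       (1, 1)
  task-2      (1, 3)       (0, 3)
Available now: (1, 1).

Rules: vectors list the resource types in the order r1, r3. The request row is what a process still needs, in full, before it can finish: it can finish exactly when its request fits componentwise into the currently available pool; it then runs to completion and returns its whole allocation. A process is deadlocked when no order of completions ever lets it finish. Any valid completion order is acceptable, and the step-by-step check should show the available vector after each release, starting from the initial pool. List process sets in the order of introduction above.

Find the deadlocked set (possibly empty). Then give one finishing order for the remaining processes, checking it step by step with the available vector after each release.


Deadlocked: task-5 and task-8.
Key observation: after task-4, task-6, task-2 complete, (5, 6) is the best the pool ever gets, yet each leftover process wants more r3.
A valid finishing order for the others: task-4, task-6, task-2. Step-by-step check:
  pool = (1, 1)
  task-4: need (1, 1) fits (1, 1); releases (0, 2), pool now (1, 3)
  task-6: need (1, 1) fits (1, 3); releases (3, 0), pool now (4, 3)
  task-2: need (0, 3) fits (4, 3); releases (1, 3), pool now (5, 6)
None of the blocked processes ever fits:
  task-5 cannot run: need (3, 7) vs free (5, 6) (insufficient r3)
  task-8 cannot run: need (3, 7) vs free (5, 6) (insufficient r3)


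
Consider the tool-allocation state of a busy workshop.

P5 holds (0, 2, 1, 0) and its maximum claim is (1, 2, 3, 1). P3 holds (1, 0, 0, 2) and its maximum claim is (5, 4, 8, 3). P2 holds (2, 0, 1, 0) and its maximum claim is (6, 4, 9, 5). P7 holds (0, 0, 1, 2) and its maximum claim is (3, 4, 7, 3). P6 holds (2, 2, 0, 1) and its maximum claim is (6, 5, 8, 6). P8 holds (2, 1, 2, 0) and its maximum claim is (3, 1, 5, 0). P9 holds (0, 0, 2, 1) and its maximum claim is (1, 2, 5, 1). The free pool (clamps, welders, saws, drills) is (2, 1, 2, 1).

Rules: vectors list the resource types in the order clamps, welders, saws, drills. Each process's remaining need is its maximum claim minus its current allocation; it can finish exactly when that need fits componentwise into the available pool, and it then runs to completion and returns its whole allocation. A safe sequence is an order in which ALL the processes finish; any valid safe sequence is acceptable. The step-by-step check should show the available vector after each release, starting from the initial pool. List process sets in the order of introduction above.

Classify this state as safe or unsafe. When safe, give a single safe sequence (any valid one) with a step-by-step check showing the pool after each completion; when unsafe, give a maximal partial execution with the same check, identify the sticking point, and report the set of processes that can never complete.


SAFE. One safe sequence: P5, P8, P9, P7, P3, P2, P6.
Key observation: at P5 the run first touches a limit — (1, 0, 2, 1) against (2, 1, 2, 1), exact on a resource it actually requests.
Walking it through:
  pool = (2, 1, 2, 1)
  P5 needs (1, 0, 2, 1) <= (2, 1, 2, 1) -> finishes; pool += (0, 2, 1, 0) = (2, 3, 3, 1)
  P8 needs (1, 0, 3, 0) <= (2, 3, 3, 1) -> finishes; pool += (2, 1, 2, 0) = (4, 4, 5, 1)
  P9 needs (1, 2, 3, 0) <= (4, 4, 5, 1) -> finishes; pool += (0, 0, 2, 1) = (4, 4, 7, 2)
  P7 needs (3, 4, 6, 1) <= (4, 4, 7, 2) -> finishes; pool += (0, 0, 1, 2) = (4, 4, 8, 4)
  P3 needs (4, 4, 8, 1) <= (4, 4, 8, 4) -> finishes; pool += (1, 0, 0, 2) = (5, 4, 8, 6)
  P2 needs (4, 4, 8, 5) <= (5, 4, 8, 6) -> finishes; pool += (2, 0, 1, 0) = (7, 4, 9, 6)
  P6 needs (4, 3, 8, 5) <= (7, 4, 9, 6) -> finishes; pool += (2, 2, 0, 1) = (9, 6, 9, 7)


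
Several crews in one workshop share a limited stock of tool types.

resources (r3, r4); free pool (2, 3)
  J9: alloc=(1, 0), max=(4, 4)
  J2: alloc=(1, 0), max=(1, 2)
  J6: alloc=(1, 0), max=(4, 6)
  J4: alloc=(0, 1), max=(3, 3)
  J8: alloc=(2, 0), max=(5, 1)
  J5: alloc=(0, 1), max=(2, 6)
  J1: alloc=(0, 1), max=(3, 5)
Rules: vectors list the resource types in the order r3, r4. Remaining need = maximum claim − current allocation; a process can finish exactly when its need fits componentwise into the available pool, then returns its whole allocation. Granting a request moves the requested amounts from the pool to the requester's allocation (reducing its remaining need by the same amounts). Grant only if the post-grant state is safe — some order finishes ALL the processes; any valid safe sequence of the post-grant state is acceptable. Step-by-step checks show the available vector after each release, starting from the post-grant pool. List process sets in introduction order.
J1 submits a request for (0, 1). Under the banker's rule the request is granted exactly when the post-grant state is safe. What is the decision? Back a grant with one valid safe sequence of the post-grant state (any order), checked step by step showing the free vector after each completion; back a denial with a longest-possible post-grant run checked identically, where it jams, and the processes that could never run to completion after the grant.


GRANT — the state after the grant stays safe, e.g. via J2, J4, J1, J9, J8, J5, J6.
Key observation: the transfer keeps a workable pool ((2, 2)); J2 starts the safe sequence.
Check on the post-grant state, step by step:
  pool = (2, 2)
  J2 needs (0, 2) <= (2, 2) -> finishes; pool += (1, 0) = (3, 2)
  J4 needs (3, 2) <= (3, 2) -> finishes; pool += (0, 1) = (3, 3)
  J1 needs (3, 3) <= (3, 3) -> finishes; pool += (0, 2) = (3, 5)
  J9 needs (3, 4) <= (3, 5) -> finishes; pool += (1, 0) = (4, 5)
  J8 needs (3, 1) <= (4, 5) -> finishes; pool += (2, 0) = (6, 5)
  J5 needs (2, 5) <= (6, 5) -> finishes; pool += (0, 1) = (6, 6)
  J6 needs (3, 6) <= (6, 6) -> finishes; pool += (1, 0) = (7, 6)


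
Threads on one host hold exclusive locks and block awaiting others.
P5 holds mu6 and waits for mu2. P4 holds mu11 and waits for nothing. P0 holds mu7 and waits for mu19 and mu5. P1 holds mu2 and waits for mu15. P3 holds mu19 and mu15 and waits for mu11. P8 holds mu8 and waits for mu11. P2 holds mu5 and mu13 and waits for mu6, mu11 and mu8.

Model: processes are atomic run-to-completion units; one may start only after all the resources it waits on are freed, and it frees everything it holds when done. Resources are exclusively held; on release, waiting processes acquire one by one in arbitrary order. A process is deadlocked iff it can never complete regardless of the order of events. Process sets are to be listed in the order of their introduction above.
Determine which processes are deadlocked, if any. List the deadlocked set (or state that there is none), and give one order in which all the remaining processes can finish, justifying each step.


Nothing here is deadlocked.
Key observation: no waiting chain loops back on itself — every chain ends at a process that waits on nothing, so everyone eventually runs.
A valid finishing order for the others: P4, P3, P1, P5, P8, P2, P0.
Verifying each step:
  P4: no waits; runs immediately, freeing mu11
  P3: everything it awaited (mu11) is free; runs, freeing mu19 and mu15
  P1: everything it awaited (mu15) is free; runs, freeing mu2
  P5: everything it awaited (mu2) is free; runs, freeing mu6
  P8: everything it awaited (mu11) is free; runs, freeing mu8
  P2: everything it awaited (mu6, mu11 and mu8) is free; runs, freeing mu5 and mu13
  P0: everything it awaited (mu19 and mu5) is free; runs, freeing mu7


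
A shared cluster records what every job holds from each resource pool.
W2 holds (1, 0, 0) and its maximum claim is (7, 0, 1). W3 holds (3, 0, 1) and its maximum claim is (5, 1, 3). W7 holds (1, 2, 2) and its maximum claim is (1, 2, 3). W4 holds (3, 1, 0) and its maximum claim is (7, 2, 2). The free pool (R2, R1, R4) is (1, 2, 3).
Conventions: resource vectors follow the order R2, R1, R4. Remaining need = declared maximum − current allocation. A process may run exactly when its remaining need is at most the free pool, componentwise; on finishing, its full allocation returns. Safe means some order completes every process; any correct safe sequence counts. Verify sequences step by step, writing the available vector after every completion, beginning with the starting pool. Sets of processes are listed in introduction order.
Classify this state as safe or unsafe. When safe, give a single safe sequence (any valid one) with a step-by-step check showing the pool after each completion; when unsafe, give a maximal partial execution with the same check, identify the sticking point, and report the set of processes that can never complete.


The state is SAFE; one workable sequence: W7, W3, W4, W2.
Key observation: the order's first zero-slack moment is W3 ((2, 1, 2) needed, (2, 4, 5) free — a requested resource with nothing to spare).
Walking it through:
  pool = (1, 2, 3)
  W7: need (0, 0, 1) fits (1, 2, 3); releases (1, 2, 2), pool now (2, 4, 5)
  W3: need (2, 1, 2) fits (2, 4, 5); releases (3, 0, 1), pool now (5, 4, 6)
  W4: need (4, 1, 2) fits (5, 4, 6); releases (3, 1, 0), pool now (8, 5, 6)
  W2: need (6, 0, 1) fits (8, 5, 6); releases (1, 0, 0), pool now (9, 5, 6)


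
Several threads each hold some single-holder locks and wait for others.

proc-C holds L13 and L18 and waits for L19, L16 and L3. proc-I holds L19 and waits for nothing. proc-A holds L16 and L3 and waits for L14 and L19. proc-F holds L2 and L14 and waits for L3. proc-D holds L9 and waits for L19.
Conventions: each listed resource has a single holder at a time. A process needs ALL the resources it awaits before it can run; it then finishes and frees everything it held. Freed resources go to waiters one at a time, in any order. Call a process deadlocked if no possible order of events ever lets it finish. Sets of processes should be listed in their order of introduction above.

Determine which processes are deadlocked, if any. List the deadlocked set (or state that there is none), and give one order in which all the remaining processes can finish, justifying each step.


The deadlocked set is proc-C, proc-A and proc-F.
Key observation: the wait chain closes on itself along proc-A -> proc-F -> proc-A; proc-C waits into the deadlock from upstream.
The rest can finish in the order proc-I, proc-D.
Walking it through:
  proc-I waits on nothing -> runs at once and releases L19
  proc-D: everything it awaited (L19) is free; runs, freeing L9


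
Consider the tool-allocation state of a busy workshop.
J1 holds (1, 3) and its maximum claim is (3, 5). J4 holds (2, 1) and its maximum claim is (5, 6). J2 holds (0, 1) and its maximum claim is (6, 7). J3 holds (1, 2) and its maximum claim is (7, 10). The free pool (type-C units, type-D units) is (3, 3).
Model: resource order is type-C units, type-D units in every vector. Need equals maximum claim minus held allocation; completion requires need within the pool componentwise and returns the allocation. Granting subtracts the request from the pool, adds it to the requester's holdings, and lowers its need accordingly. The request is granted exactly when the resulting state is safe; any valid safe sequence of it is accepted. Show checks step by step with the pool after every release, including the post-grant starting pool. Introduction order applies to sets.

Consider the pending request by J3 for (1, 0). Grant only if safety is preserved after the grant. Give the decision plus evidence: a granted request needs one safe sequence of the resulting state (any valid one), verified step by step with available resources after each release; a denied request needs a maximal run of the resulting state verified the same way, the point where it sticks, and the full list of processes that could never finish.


DENY: after the grant no complete ordering would exist.
Key observation: after J1, J4 the pool peaks at (5, 7), and each blocked process is short somewhere: J2 on type-C units; J3 on type-D units.
After a pretend grant, a maximal execution: J1, J4 — then nothing else fits. Step-by-step check:
  pool = (2, 3)
  run J1 (needs (2, 2), free (2, 3)); after release of (1, 3) the pool is (3, 6)
  run J4 (needs (3, 5), free (3, 6)); after release of (2, 1) the pool is (5, 7)
  J2 still needs (6, 6) but only (5, 7) is free — short on type-C units
  J3 still needs (5, 8) but only (5, 7) is free — short on type-D units
Post-grant, the permanently blocked set is J2 and J3.


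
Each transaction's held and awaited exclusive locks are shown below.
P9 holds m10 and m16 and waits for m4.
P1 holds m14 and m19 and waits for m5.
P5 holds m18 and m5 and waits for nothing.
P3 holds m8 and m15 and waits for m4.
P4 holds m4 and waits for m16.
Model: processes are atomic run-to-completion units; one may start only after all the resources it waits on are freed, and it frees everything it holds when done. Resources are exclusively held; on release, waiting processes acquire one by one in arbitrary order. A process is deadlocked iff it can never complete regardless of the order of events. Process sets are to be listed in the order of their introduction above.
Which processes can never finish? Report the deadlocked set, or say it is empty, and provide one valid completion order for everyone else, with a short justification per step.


Deadlocked set: P9, P3 and P4.
Key observation: the cycle P9 -> P4 -> P9 can never break — each member waits on the next; P3 waits into the deadlock from upstream.
A valid finishing order for the others: P5, P1.
Walking it through:
  P5 waits on nothing -> runs at once and releases m18 and m5
  P1 waits on m5 — all released -> runs and releases m14 and m19


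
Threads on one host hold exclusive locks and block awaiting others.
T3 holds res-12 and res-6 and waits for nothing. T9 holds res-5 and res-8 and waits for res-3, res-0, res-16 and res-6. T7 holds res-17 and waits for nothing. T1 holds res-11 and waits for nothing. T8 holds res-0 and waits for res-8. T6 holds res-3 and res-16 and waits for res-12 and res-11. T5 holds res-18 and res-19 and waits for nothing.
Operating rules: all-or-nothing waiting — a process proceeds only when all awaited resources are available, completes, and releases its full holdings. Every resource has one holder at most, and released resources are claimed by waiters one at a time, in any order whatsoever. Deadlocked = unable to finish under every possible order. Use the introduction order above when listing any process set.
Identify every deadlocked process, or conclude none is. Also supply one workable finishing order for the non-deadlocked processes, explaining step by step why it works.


The deadlocked set is T9 and T8.
Key observation: along T9 -> T8 -> T9, each member waits on what the next one holds — a deadlock; no other process is dragged down with it.
The rest can finish in the order T1, T3, T7, T5, T6.
Verifying each step:
  T1: no waits; runs immediately, freeing res-11
  T3: no waits; runs immediately, freeing res-12 and res-6
  T7: no waits; runs immediately, freeing res-17
  T5: no waits; runs immediately, freeing res-18 and res-19
  run T6 (all its waits — res-12 and res-11 — are resolved); releases res-3 and res-16


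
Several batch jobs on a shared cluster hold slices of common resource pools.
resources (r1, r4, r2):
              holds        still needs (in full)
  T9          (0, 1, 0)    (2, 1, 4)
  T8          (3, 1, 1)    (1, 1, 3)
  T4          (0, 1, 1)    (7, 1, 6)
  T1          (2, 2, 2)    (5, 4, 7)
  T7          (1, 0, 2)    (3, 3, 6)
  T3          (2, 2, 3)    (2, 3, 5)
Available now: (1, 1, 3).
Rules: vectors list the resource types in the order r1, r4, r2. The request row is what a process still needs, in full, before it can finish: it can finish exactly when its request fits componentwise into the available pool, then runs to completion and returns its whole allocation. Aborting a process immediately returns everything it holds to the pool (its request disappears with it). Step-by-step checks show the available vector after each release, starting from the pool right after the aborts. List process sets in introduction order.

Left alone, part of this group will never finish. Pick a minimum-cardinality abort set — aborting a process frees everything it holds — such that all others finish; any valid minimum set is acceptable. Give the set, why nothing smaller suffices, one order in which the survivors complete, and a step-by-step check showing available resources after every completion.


Minimum abort set: T7.
Key observation: the returned (1, 0, 2) from T7 is what brings T3 — unrunnable before, under any order — into play at step 3.
No smaller set exists: with zero aborts the deadlock remains.
The survivors complete as T8, T9, T3, T1, T4. Check, step by step (starting from the post-abort pool):
  pool = (2, 1, 5)
  T8: need (1, 1, 3) fits (2, 1, 5); releases (3, 1, 1), pool now (5, 2, 6)
  T9: need (2, 1, 4) fits (5, 2, 6); releases (0, 1, 0), pool now (5, 3, 6)
  T3: need (2, 3, 5) fits (5, 3, 6); releases (2, 2, 3), pool now (7, 5, 9)
  T1: need (5, 4, 7) fits (7, 5, 9); releases (2, 2, 2), pool now (9, 7, 11)
  T4: need (7, 1, 6) fits (9, 7, 11); releases (0, 1, 1), pool now (9, 8, 12)


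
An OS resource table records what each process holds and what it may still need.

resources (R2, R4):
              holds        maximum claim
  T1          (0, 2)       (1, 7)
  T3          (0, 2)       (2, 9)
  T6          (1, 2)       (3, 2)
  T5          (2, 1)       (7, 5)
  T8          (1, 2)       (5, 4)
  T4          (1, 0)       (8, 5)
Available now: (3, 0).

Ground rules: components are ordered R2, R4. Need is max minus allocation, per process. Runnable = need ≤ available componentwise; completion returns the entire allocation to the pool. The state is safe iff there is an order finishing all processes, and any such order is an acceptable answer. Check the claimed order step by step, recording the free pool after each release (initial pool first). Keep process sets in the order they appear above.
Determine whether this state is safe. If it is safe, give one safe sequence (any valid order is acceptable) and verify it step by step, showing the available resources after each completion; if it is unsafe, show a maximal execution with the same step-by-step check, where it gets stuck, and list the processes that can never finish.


SAFE. One safe sequence: T6, T8, T5, T4, T1, T3.
Key observation: reading the order forward, T8 is the first process whose need (4, 2) meets the free pool (4, 2) exactly on a resource it requests.
Step-by-step check:
  pool = (3, 0)
  run T6 (needs (2, 0), free (3, 0)); after release of (1, 2) the pool is (4, 2)
  run T8 (needs (4, 2), free (4, 2)); after release of (1, 2) the pool is (5, 4)
  run T5 (needs (5, 4), free (5, 4)); after release of (2, 1) the pool is (7, 5)
  run T4 (needs (7, 5), free (7, 5)); after release of (1, 0) the pool is (8, 5)
  run T1 (needs (1, 5), free (8, 5)); after release of (0, 2) the pool is (8, 7)
  run T3 (needs (2, 7), free (8, 7)); after release of (0, 2) the pool is (8, 9)


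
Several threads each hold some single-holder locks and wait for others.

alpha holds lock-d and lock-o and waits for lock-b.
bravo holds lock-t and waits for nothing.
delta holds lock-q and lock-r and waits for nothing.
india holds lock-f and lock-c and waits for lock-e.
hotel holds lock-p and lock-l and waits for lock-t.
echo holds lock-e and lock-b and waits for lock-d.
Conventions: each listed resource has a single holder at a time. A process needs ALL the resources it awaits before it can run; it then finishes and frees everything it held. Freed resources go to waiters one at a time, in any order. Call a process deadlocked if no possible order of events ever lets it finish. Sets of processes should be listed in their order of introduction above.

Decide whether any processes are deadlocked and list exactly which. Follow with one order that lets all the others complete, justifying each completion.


The deadlocked set is alpha, india and echo.
Key observation: along alpha -> echo -> alpha, each member waits on what the next one holds — a deadlock; india waits into the deadlock from upstream.
The rest can finish in the order delta, bravo, hotel.
Check, step by step:
  run delta (it waits on nothing); releases lock-q and lock-r
  run bravo (it waits on nothing); releases lock-t
  hotel: everything it awaited (lock-t) is free; runs, freeing lock-p and lock-l


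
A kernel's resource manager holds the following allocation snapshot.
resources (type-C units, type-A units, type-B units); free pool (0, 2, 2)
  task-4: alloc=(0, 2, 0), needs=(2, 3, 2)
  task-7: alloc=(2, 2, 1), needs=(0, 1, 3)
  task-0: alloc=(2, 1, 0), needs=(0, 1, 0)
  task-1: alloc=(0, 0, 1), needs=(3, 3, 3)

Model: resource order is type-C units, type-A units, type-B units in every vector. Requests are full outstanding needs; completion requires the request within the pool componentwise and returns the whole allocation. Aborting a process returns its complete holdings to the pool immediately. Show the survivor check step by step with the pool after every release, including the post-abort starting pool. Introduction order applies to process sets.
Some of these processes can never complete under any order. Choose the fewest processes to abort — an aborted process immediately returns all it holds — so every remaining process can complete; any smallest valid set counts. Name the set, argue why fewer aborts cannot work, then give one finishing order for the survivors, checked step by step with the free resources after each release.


The answer: abort task-7.
Key observation: aborting task-7 returns (2, 2, 1), and task-1 — hopeless before — runs at step 3 with the returned capacity in the pool.
Minimality: the empty abort set fails — the state is deadlocked as it stands.
Survivors finish in the order: task-4, task-0, task-1. Verifying each step (pool after the aborts first):
  pool = (2, 4, 3)
  task-4: need (2, 3, 2) fits (2, 4, 3); releases (0, 2, 0), pool now (2, 6, 3)
  task-0: need (0, 1, 0) fits (2, 6, 3); releases (2, 1, 0), pool now (4, 7, 3)
  task-1: need (3, 3, 3) fits (4, 7, 3); releases (0, 0, 1), pool now (4, 7, 4)
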